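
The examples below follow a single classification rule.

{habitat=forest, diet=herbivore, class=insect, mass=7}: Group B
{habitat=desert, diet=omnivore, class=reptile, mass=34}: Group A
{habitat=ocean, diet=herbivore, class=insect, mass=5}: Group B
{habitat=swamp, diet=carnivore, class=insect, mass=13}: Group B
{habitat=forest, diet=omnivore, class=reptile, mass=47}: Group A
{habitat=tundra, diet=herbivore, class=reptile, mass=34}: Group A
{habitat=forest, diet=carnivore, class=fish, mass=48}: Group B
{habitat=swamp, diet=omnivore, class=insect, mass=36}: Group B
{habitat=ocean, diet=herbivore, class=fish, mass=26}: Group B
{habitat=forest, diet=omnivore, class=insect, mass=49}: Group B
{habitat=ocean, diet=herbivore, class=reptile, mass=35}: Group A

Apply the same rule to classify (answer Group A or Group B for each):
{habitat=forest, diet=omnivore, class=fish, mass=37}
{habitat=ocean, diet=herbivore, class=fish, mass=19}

The rule appears to be: class is reptile.
Group B: {habitat=forest, diet=omnivore, class=fish, mass=37}, since class is fish.
Group B: {habitat=ocean, diet=herbivore, class=fish, mass=19}, since class is fish.

Group B, Group B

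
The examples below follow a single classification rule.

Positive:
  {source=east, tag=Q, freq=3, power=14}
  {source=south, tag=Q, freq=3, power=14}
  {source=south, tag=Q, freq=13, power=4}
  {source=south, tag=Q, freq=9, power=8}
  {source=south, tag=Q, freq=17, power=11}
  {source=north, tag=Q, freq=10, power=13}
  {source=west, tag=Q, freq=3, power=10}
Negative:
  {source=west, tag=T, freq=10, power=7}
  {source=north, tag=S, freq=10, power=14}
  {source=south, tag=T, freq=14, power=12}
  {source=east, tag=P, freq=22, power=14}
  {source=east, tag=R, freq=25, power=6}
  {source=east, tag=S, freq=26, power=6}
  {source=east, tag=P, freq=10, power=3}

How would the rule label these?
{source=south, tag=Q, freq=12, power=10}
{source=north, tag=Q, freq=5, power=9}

Positive, Positive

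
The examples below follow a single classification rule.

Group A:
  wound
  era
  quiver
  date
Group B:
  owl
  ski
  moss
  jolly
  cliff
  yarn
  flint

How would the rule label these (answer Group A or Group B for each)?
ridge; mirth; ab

Group A, Group B, Group B

The distinguishing property — has ≥ 2 vowels — holds for all the 'Group A' cases and none of the 'Group B' cases.
ridge: 2 vowels — checks out, so Group A.
mirth: 1 vowel — lacks this property, so Group B.
ab: 1 vowel — lacks this property, so Group B.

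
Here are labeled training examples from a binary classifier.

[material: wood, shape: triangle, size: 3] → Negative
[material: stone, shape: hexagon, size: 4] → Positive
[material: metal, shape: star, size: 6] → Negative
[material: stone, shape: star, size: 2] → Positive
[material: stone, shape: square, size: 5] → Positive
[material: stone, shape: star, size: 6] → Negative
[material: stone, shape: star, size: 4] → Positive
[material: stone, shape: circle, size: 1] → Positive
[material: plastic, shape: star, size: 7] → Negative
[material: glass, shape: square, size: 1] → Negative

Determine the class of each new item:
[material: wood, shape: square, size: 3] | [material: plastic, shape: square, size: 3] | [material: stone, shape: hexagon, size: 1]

Negative, Negative, Positive

All 'Positive' examples share one property — material is stone AND size ≤ 5 — and every 'Negative' example lacks it.
Negative: [material: wood, shape: square, size: 3], since material is wood, size = 3. Negative: [material: plastic, shape: square, size: 3], since material is plastic, size = 3. Positive: [material: stone, shape: hexagon, size: 1], since material is stone, size = 1.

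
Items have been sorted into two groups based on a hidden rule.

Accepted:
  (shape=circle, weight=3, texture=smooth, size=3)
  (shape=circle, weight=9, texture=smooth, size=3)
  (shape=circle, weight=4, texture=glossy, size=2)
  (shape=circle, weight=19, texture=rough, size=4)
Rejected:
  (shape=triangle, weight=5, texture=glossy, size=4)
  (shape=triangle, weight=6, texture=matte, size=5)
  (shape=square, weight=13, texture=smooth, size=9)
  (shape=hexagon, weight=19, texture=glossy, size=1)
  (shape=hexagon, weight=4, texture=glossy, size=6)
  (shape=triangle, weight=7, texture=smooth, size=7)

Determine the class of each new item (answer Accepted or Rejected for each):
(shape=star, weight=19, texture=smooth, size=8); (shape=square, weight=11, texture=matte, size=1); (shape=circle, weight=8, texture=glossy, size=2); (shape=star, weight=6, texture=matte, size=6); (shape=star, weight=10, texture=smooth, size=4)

One predicate separates the groups cleanly: shape is circle.

Rejected, Rejected, Accepted, Rejected, Rejected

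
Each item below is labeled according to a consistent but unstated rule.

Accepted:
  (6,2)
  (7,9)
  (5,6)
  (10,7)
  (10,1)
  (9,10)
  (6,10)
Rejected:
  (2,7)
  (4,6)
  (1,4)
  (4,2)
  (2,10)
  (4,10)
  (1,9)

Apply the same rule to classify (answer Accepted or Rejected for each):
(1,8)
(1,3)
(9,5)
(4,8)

The distinguishing property — first ≥ 5 — holds for all the 'Accepted' cases and none of the 'Rejected' cases.
Rejected: (1,8), since first 1.
Rejected: (1,3), since first 1.
Accepted: (9,5), since first 9.
Rejected: (4,8), since first 4.

Rejected, Rejected, Accepted, Rejected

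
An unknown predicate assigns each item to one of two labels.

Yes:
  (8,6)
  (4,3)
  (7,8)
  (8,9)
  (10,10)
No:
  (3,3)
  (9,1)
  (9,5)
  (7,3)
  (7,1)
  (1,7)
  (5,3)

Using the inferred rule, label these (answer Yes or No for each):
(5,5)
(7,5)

The classifier is using: product is even.

No, No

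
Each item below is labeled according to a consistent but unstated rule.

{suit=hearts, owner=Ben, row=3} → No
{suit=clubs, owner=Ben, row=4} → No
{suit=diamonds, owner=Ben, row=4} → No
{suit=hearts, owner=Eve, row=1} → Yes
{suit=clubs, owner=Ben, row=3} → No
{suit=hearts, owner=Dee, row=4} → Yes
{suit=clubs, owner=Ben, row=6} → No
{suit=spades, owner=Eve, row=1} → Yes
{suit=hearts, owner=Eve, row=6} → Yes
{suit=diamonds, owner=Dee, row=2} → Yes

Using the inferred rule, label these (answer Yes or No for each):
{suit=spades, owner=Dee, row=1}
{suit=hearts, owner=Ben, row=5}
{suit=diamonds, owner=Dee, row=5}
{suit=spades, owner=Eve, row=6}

Yes, No, Yes, Yes

Comparing the two groups points to one rule — owner is not Ben.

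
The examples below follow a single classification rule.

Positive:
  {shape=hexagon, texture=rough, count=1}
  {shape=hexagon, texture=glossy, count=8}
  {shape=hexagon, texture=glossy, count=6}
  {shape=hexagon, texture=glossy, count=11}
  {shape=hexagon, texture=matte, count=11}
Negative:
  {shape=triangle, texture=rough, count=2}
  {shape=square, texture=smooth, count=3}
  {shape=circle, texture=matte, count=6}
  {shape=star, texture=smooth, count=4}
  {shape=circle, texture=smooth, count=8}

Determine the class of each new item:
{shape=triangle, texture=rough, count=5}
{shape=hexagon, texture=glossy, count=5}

The rule appears to be: shape is hexagon.

Negative, Positive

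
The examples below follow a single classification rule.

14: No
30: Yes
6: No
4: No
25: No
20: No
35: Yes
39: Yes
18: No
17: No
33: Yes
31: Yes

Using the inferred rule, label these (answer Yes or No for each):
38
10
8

Yes, No, No

All 'Yes' examples share one property — at least 30 — and every 'No' example lacks it.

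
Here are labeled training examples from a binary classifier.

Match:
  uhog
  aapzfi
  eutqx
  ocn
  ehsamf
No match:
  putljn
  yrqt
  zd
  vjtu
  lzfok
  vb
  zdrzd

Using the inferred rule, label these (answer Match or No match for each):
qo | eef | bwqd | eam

Looking at the examples, the only property every 'Match' case has and every 'No match' case lacks is: starts with a vowel.
No match: qo, since starts with 'q'.
Match: eef, since starts with 'e'.
No match: bwqd, since starts with 'b'.
Match: eam, since starts with 'e'.

No match, Match, No match, Match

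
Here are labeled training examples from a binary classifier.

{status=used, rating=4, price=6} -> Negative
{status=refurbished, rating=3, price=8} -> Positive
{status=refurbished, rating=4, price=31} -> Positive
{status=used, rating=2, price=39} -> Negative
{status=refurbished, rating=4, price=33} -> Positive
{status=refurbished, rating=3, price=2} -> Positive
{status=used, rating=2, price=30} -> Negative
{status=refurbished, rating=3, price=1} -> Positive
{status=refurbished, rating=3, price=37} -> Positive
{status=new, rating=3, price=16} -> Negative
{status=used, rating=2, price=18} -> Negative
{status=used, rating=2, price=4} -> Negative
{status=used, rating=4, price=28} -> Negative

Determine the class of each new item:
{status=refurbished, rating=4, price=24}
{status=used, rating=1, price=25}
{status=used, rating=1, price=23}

Positive, Negative, Negative

Checking candidate rules against both groups, what survives is: status is refurbished.
{status=refurbished, rating=4, price=24}: status is refurbished — fits, so Positive. {status=used, rating=1, price=25}: status is used — doesn't qualify, so Negative. {status=used, rating=1, price=23}: status is used — doesn't qualify, so Negative.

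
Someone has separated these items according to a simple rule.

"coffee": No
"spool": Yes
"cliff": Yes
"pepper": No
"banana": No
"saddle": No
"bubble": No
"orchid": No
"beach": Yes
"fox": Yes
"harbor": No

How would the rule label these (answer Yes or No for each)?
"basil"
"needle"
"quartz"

Yes, No, No

A rule that fits every label: odd length — true of each 'Yes' example, false of each 'No' one.
"basil": Yes (length 5). "needle": No (length 6). "quartz": No (length 6).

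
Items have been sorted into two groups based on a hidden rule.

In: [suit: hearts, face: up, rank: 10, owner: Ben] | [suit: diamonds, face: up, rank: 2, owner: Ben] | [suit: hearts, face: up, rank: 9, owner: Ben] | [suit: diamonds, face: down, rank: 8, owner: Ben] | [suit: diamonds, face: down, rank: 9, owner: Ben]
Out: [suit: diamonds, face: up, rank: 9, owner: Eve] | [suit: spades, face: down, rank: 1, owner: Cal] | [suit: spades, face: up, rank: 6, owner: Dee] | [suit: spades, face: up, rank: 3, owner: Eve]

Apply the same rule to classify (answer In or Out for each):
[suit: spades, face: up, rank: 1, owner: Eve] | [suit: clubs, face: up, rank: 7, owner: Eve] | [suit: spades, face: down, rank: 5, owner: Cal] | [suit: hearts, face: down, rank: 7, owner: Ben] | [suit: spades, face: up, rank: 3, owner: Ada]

Out, Out, Out, In, Out

Looking at the examples, the only property every 'In' case has and every 'Out' case lacks is: owner is Ben.
Out: [suit: spades, face: up, rank: 1, owner: Eve], since owner is Eve. Out: [suit: clubs, face: up, rank: 7, owner: Eve], since owner is Eve. Out: [suit: spades, face: down, rank: 5, owner: Cal], since owner is Cal. In: [suit: hearts, face: down, rank: 7, owner: Ben], since owner is Ben. Out: [suit: spades, face: up, rank: 3, owner: Ada], since owner is Ada.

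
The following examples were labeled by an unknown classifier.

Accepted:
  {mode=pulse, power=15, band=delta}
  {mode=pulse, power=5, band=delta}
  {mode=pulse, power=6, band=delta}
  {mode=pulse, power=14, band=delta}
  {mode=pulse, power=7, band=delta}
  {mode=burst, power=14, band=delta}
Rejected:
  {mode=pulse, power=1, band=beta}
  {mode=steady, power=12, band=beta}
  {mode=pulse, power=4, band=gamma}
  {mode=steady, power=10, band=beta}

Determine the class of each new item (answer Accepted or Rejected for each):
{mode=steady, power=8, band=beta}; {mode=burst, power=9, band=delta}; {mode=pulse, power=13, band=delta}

Rejected, Accepted, Accepted

The simplest hypothesis consistent with all the labels is: band is delta.
{mode=steady, power=8, band=beta}: Rejected (band is beta). {mode=burst, power=9, band=delta}: Accepted (band is delta). {mode=pulse, power=13, band=delta}: Accepted (band is delta).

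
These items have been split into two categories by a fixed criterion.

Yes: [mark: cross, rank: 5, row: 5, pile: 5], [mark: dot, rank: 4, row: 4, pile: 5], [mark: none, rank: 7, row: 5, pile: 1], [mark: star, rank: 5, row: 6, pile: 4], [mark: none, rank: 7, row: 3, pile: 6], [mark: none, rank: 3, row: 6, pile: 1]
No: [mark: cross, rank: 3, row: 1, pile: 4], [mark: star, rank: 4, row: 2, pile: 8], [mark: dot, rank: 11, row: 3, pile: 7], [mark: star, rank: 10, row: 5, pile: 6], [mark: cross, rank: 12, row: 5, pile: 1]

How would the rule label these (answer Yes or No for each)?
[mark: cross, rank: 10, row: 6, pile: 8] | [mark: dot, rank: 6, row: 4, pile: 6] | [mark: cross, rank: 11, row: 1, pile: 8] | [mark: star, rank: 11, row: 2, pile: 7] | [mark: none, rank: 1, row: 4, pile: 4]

Rule: row ≥ 3 AND rank ≤ 7. This holds for each 'Yes' example and fails for each 'No' one.
[mark: cross, rank: 10, row: 6, pile: 8]: No (row = 6, rank = 10). [mark: dot, rank: 6, row: 4, pile: 6]: Yes (row = 4, rank = 6). [mark: cross, rank: 11, row: 1, pile: 8]: No (row = 1, rank = 11). [mark: star, rank: 11, row: 2, pile: 7]: No (row = 2, rank = 11). [mark: none, rank: 1, row: 4, pile: 4]: Yes (row = 4, rank = 1).

No, Yes, No, No, Yes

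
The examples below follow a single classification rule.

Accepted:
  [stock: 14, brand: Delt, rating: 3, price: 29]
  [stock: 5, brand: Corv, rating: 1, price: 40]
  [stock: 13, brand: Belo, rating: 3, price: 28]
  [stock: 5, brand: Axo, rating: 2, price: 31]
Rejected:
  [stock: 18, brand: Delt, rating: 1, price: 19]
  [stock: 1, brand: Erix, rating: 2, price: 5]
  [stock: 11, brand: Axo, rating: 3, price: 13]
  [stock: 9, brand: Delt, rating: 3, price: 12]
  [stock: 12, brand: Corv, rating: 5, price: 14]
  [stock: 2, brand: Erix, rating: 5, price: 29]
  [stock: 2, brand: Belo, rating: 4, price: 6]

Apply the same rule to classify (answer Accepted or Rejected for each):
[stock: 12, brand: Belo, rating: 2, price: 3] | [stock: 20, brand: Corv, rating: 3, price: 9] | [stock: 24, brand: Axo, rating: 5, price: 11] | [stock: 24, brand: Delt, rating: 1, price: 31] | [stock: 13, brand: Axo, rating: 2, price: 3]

The classifier is using: price ≥ 28 AND stock ≥ 5.

Rejected, Rejected, Rejected, Accepted, Rejected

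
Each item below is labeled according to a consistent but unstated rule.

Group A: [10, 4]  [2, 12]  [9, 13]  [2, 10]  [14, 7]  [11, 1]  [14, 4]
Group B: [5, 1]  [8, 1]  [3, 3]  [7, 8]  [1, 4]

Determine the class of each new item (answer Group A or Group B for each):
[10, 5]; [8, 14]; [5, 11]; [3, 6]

Group A, Group A, Group A, Group B

The simplest hypothesis consistent with all the labels is: max ≥ 9.
[10, 5] → max 10 → Group A. [8, 14] → max 14 → Group A. [5, 11] → max 11 → Group A. [3, 6] → max 6 → Group B.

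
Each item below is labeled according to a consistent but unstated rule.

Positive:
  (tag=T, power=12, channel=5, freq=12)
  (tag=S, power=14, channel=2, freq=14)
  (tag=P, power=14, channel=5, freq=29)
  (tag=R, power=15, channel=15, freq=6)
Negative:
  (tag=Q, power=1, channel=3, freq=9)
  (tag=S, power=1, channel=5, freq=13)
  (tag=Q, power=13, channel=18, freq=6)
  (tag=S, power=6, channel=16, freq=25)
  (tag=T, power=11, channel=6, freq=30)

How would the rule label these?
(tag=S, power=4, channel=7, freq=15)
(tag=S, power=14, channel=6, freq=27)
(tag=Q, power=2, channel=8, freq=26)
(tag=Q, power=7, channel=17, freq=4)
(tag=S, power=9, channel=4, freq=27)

Negative, Positive, Negative, Negative, Negative

Every 'Positive' example satisfies: power ≥ 12 AND channel ≤ 15. None of the 'Negative' examples do.
(tag=S, power=4, channel=7, freq=15): power = 4, channel = 7, doesn't match → Negative. (tag=S, power=14, channel=6, freq=27): power = 14, channel = 6, meets the rule → Positive. (tag=Q, power=2, channel=8, freq=26): power = 2, channel = 8, doesn't match → Negative. (tag=Q, power=7, channel=17, freq=4): power = 7, channel = 17, doesn't match → Negative. (tag=S, power=9, channel=4, freq=27): power = 9, channel = 4, doesn't match → Negative.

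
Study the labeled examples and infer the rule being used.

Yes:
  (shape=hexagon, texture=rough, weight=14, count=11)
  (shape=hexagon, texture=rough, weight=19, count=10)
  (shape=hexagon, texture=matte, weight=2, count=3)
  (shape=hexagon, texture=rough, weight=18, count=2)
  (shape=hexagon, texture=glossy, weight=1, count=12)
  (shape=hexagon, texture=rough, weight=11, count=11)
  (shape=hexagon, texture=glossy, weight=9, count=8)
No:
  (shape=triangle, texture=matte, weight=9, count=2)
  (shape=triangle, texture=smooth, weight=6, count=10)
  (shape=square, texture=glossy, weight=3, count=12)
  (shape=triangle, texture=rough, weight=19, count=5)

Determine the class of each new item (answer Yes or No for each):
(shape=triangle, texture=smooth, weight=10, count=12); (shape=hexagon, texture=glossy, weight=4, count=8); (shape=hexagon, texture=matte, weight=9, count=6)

Every 'Yes' example satisfies: shape is hexagon. None of the 'No' examples do.
(shape=triangle, texture=smooth, weight=10, count=12) → shape is triangle → No. (shape=hexagon, texture=glossy, weight=4, count=8) → shape is hexagon → Yes. (shape=hexagon, texture=matte, weight=9, count=6) → shape is hexagon → Yes.

No, Yes, Yes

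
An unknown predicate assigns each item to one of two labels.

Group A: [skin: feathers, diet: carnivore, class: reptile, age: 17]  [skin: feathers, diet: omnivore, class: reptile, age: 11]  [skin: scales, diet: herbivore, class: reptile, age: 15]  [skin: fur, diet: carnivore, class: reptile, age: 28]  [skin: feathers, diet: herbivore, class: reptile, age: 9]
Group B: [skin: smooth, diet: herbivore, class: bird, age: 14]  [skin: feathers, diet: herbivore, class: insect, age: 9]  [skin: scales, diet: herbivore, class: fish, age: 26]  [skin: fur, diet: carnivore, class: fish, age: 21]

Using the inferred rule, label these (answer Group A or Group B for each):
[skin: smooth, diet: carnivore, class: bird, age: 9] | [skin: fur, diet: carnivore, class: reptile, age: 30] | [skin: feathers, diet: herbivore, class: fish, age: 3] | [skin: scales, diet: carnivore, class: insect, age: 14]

Comparing the two groups points to one rule — class is reptile.
Group B: [skin: smooth, diet: carnivore, class: bird, age: 9], since class is bird.
Group A: [skin: fur, diet: carnivore, class: reptile, age: 30], since class is reptile.
Group B: [skin: feathers, diet: herbivore, class: fish, age: 3], since class is fish.
Group B: [skin: scales, diet: carnivore, class: insect, age: 14], since class is insect.

Group B, Group A, Group B, Group B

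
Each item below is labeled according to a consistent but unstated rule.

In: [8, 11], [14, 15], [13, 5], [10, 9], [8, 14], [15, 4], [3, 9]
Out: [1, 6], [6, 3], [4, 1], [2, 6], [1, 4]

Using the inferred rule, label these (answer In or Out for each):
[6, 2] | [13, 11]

Out, In

The common property of the 'In' items is: sum ≥ 12. No 'Out' item has it.
[6, 2] → 6+2 = 8 → Out. [13, 11] → 13+11 = 24 → In.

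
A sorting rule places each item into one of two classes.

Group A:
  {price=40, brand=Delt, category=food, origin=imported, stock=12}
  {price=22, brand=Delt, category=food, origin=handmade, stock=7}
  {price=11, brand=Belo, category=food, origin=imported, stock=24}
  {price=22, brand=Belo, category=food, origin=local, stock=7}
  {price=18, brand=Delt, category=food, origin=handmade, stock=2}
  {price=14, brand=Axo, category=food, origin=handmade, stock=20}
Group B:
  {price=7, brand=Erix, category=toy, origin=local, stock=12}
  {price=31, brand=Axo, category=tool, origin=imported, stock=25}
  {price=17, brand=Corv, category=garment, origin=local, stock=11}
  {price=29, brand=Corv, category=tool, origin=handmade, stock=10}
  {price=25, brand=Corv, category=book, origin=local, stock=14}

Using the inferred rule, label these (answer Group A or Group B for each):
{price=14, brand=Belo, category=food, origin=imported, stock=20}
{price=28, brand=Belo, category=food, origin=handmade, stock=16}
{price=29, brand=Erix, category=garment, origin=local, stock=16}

One predicate separates the groups cleanly: category is food.

Group A, Group A, Group B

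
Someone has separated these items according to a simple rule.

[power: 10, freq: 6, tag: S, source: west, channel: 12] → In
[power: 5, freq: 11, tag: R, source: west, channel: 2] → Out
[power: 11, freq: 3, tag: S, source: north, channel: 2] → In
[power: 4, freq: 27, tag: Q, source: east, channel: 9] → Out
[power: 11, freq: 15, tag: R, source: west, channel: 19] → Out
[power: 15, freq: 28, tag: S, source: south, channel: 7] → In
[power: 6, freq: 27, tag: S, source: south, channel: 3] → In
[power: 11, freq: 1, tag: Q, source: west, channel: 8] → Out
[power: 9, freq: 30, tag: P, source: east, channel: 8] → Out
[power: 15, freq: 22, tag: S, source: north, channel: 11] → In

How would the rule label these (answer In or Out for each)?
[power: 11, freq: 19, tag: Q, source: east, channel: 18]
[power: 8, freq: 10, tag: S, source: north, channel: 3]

The simplest hypothesis consistent with all the labels is: tag is S.

Out, In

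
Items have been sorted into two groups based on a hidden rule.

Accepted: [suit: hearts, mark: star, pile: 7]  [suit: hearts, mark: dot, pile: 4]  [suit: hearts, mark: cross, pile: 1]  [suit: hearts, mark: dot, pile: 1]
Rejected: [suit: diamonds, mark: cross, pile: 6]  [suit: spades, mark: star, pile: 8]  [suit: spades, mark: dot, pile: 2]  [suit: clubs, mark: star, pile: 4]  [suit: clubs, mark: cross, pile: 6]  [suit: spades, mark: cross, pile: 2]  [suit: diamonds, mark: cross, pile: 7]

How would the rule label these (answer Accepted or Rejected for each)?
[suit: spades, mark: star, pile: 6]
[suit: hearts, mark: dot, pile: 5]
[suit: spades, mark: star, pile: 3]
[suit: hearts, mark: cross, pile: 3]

Rejected, Accepted, Rejected, Accepted

Checking candidate rules against both groups, what survives is: suit is hearts.
[suit: spades, mark: star, pile: 6]: suit is spades — fails this test, so Rejected.
[suit: hearts, mark: dot, pile: 5]: suit is hearts — fits, so Accepted.
[suit: spades, mark: star, pile: 3]: suit is spades — fails this test, so Rejected.
[suit: hearts, mark: cross, pile: 3]: suit is hearts — fits, so Accepted.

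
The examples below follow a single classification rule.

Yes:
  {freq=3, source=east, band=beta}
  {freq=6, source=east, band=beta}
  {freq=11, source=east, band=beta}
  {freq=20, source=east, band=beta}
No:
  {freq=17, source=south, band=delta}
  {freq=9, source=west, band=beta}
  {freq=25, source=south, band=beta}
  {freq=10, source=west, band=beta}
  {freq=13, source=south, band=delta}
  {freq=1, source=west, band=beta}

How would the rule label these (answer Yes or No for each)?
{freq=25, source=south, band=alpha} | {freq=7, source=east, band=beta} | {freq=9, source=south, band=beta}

All 'Yes' examples share one property — source is east — and every 'No' example lacks it.
{freq=25, source=south, band=alpha}: No (source is south). {freq=7, source=east, band=beta}: Yes (source is east). {freq=9, source=south, band=beta}: No (source is south).

No, Yes, No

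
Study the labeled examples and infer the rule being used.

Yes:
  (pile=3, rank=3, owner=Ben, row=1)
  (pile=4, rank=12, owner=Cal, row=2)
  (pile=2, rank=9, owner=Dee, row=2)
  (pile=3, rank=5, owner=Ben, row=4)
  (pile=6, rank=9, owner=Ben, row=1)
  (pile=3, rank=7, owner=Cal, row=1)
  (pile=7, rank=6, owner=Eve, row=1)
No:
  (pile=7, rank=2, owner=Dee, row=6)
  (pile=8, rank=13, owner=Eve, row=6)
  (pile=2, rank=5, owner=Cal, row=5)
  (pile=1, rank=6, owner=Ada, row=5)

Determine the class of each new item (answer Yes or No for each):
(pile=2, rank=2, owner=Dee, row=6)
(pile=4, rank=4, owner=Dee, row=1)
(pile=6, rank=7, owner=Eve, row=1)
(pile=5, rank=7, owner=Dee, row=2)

No, Yes, Yes, Yes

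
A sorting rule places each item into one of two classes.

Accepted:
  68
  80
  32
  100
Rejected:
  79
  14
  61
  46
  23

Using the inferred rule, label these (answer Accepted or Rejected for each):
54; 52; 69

A rule that fits every label: multiple of 4 — true of each 'Accepted' example, false of each 'Rejected' one.

Rejected, Accepted, Rejected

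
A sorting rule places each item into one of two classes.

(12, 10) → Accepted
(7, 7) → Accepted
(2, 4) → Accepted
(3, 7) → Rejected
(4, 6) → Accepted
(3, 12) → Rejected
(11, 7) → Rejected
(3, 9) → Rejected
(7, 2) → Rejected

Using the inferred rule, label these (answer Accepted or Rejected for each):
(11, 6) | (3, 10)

Rejected, Rejected

A rule that fits every label: |first − second| ≤ 2 — true of each 'Accepted' example, false of each 'Rejected' one.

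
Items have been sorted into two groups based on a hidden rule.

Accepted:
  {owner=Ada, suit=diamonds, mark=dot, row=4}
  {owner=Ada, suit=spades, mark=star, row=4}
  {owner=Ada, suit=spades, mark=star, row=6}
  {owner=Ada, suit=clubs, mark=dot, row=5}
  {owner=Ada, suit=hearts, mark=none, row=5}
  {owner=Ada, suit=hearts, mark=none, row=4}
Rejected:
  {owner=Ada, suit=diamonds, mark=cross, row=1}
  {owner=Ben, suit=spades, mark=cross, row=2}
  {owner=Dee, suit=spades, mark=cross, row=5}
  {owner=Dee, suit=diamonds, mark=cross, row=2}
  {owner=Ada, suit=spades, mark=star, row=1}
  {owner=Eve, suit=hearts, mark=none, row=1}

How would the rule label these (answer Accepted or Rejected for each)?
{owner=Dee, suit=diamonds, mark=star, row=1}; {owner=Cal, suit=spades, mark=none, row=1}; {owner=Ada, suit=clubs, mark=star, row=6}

The rule appears to be: owner is Ada AND row ≥ 2.
{owner=Dee, suit=diamonds, mark=star, row=1}: owner is Dee, row = 1 — does not satisfy this, so Rejected. {owner=Cal, suit=spades, mark=none, row=1}: owner is Cal, row = 1 — does not satisfy this, so Rejected. {owner=Ada, suit=clubs, mark=star, row=6}: owner is Ada, row = 6 — fits, so Accepted.

Rejected, Rejected, Accepted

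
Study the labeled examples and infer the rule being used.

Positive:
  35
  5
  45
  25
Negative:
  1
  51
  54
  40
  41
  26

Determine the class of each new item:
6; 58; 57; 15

The distinguishing property — ends in digit 5 — holds for all the 'Positive' cases and none of the 'Negative' cases.
6: Negative (last digit 6).
58: Negative (last digit 8).
57: Negative (last digit 7).
15: Positive (last digit 5).

Negative, Negative, Negative, Positive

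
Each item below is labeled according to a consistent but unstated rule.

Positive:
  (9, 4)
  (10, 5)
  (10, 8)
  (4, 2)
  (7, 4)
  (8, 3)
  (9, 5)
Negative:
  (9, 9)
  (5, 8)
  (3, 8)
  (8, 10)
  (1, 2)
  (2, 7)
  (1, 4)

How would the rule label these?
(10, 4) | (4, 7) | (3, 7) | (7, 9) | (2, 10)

The simplest hypothesis consistent with all the labels is: first > second.
(10, 4) — 10 > 4, hence Positive. (4, 7) — 4 < 7, hence Negative. (3, 7) — 3 < 7, hence Negative. (7, 9) — 7 < 9, hence Negative. (2, 10) — 2 < 10, hence Negative.

Positive, Negative, Negative, Negative, Negative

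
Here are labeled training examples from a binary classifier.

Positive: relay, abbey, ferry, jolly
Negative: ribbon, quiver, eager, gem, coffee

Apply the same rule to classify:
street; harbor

A rule that fits every label: contains 'y' — true of each 'Positive' example, false of each 'Negative' one.
street: no 'y' — fails this test, so Negative. harbor: no 'y' — fails this test, so Negative.

Negative, Negative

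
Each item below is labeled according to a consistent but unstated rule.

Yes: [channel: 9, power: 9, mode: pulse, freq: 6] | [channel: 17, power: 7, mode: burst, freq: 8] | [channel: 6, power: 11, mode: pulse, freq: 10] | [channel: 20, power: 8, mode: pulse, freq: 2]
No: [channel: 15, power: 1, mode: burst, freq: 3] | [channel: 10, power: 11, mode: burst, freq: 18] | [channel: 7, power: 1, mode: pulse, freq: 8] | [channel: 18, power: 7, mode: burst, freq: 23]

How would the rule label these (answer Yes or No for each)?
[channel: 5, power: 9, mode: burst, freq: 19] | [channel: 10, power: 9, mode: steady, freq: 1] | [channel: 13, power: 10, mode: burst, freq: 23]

'Yes' ⟺ freq ≤ 10 AND power ≥ 7.
[channel: 5, power: 9, mode: burst, freq: 19] — freq = 19, power = 9, hence No.
[channel: 10, power: 9, mode: steady, freq: 1] — freq = 1, power = 9, hence Yes.
[channel: 13, power: 10, mode: burst, freq: 23] — freq = 23, power = 10, hence No.

No, Yes, No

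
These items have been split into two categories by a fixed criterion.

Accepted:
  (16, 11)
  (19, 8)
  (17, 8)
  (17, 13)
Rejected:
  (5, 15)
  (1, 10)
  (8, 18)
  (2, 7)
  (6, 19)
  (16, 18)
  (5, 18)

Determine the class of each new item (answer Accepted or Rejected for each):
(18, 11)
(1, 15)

Accepted, Rejected

The pattern is that an item is 'Accepted' exactly when: first > second.
(18, 11): 18 > 11, checks out → Accepted. (1, 15): 1 < 15, doesn't match → Rejected.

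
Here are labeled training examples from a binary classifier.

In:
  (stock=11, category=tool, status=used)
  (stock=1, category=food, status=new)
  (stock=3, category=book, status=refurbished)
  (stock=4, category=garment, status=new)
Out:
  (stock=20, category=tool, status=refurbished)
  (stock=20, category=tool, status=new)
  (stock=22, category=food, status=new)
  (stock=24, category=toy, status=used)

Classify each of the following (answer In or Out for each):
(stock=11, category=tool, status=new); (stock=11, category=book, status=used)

In, In

A rule that fits every label: stock ≤ 11 — true of each 'In' example, false of each 'Out' one.
(stock=11, category=tool, status=new): stock = 11 — satisfies this, so In. (stock=11, category=book, status=used): stock = 11 — satisfies this, so In.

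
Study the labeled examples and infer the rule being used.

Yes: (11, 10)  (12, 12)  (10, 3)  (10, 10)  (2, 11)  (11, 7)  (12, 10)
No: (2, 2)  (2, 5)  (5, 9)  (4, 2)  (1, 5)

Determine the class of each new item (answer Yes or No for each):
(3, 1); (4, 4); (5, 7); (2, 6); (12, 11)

'Yes' ⟺ max ≥ 10.
(3, 1): No (max 3). (4, 4): No (max 4). (5, 7): No (max 7). (2, 6): No (max 6). (12, 11): Yes (max 12).

No, No, No, No, Yes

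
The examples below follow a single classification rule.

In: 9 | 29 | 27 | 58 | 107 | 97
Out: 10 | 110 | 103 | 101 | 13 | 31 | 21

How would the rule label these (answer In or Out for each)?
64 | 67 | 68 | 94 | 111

The pattern is that an item is 'In' exactly when: digit sum ≥ 5.
64 → digit sum 6+4 = 10 → In.
67 → digit sum 6+7 = 13 → In.
68 → digit sum 6+8 = 14 → In.
94 → digit sum 9+4 = 13 → In.
111 → digit sum 1+1+1 = 3 → Out.

In, In, In, In, Out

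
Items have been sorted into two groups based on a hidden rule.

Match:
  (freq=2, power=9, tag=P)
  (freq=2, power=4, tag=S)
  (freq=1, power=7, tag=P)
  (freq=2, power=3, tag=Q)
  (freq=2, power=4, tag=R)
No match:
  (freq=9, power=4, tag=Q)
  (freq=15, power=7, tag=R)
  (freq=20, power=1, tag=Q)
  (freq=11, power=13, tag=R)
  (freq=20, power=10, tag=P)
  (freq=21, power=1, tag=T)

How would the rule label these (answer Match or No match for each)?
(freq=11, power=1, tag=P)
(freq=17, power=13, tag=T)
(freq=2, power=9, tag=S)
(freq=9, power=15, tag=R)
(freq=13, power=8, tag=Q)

Every 'Match' example satisfies: freq ≤ 2. None of the 'No match' examples do.
No match: (freq=11, power=1, tag=P), since freq = 11. No match: (freq=17, power=13, tag=T), since freq = 17. Match: (freq=2, power=9, tag=S), since freq = 2. No match: (freq=9, power=15, tag=R), since freq = 9. No match: (freq=13, power=8, tag=Q), since freq = 13.

No match, No match, Match, No match, No match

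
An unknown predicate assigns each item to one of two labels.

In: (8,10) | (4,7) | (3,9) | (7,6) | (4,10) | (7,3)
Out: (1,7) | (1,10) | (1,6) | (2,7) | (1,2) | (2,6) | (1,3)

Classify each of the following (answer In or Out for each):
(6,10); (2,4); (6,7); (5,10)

A rule that fits every label: first ≥ 3 — true of each 'In' example, false of each 'Out' one.
(6,10): first 6, fits → In. (2,4): first 2, does not fit → Out. (6,7): first 6, fits → In. (5,10): first 5, fits → In.

In, Out, In, In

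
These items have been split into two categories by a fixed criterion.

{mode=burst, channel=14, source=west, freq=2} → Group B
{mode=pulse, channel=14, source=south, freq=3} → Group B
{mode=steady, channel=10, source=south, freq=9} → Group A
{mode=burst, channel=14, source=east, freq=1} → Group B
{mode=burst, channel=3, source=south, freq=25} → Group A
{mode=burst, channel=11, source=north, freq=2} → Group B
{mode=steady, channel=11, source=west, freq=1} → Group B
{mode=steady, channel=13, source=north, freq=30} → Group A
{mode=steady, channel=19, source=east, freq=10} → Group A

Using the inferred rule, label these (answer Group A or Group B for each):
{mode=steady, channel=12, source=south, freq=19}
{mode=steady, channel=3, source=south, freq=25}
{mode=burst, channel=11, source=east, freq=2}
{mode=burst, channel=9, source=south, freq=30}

Group A, Group A, Group B, Group A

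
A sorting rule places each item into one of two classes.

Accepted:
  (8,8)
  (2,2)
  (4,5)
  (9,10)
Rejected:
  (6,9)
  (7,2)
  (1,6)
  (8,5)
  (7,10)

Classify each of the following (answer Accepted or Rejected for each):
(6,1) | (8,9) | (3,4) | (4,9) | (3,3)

All 'Accepted' examples share one property — |first − second| ≤ 1 — and every 'Rejected' example lacks it.
Rejected: (6,1), since |6−1| = 5.
Accepted: (8,9), since |8−9| = 1.
Accepted: (3,4), since |3−4| = 1.
Rejected: (4,9), since |4−9| = 5.
Accepted: (3,3), since |3−3| = 0.

Rejected, Accepted, Accepted, Rejected, Accepted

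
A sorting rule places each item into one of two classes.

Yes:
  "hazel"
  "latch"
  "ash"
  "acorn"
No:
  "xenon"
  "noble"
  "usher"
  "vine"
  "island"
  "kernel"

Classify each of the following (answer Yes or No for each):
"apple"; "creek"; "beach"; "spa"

All 'Yes' examples share one property — odd length AND contains 'a' — and every 'No' example lacks it.

Yes, No, Yes, Yes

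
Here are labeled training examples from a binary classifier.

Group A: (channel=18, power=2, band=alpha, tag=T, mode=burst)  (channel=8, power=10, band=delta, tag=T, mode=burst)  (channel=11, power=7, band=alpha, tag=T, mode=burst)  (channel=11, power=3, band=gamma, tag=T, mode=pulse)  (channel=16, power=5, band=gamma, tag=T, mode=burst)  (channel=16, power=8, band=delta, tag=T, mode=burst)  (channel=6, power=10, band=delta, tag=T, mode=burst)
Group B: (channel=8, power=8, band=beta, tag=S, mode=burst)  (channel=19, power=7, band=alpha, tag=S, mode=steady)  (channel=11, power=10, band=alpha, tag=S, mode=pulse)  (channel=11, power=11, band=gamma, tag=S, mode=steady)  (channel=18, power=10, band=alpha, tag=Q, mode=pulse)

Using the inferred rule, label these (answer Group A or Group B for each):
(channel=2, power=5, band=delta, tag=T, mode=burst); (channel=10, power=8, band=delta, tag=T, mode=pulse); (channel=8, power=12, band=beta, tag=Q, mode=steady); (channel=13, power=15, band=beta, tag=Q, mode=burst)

Group A, Group A, Group B, Group B

Checking candidate rules against both groups, what survives is: tag is T.
Group A: (channel=2, power=5, band=delta, tag=T, mode=burst), since tag is T. Group A: (channel=10, power=8, band=delta, tag=T, mode=pulse), since tag is T. Group B: (channel=8, power=12, band=beta, tag=Q, mode=steady), since tag is Q. Group B: (channel=13, power=15, band=beta, tag=Q, mode=burst), since tag is Q.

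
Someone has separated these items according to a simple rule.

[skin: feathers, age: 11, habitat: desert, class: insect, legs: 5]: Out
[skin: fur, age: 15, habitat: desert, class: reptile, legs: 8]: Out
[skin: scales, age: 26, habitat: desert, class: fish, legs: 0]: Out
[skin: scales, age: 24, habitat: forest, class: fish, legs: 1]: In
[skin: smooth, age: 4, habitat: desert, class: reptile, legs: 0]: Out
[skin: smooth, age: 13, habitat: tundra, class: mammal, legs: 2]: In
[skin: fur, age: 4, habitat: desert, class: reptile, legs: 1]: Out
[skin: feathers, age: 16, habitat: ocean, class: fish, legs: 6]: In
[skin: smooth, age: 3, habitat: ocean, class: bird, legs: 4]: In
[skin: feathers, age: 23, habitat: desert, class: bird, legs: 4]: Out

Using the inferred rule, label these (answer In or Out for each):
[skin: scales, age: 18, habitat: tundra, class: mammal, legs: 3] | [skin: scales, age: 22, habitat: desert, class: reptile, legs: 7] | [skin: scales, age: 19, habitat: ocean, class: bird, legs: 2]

Looking at the examples, the only property every 'In' case has and every 'Out' case lacks is: habitat is not desert.
[skin: scales, age: 18, habitat: tundra, class: mammal, legs: 3] → habitat is tundra → In. [skin: scales, age: 22, habitat: desert, class: reptile, legs: 7] → habitat is desert → Out. [skin: scales, age: 19, habitat: ocean, class: bird, legs: 2] → habitat is ocean → In.

In, Out, In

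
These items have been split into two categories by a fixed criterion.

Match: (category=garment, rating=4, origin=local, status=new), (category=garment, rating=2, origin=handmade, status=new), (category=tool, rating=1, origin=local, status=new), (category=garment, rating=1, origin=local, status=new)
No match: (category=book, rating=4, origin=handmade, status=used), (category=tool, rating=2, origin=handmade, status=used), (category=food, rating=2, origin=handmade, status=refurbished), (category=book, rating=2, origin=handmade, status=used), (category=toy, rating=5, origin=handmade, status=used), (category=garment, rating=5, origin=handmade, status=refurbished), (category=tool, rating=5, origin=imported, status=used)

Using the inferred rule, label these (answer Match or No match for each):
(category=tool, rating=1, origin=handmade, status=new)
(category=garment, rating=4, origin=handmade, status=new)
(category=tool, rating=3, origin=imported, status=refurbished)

Rule: status is new. This holds for each 'Match' example and fails for each 'No match' one.
Match: (category=tool, rating=1, origin=handmade, status=new), since status is new. Match: (category=garment, rating=4, origin=handmade, status=new), since status is new. No match: (category=tool, rating=3, origin=imported, status=refurbished), since status is refurbished.

Match, Match, No match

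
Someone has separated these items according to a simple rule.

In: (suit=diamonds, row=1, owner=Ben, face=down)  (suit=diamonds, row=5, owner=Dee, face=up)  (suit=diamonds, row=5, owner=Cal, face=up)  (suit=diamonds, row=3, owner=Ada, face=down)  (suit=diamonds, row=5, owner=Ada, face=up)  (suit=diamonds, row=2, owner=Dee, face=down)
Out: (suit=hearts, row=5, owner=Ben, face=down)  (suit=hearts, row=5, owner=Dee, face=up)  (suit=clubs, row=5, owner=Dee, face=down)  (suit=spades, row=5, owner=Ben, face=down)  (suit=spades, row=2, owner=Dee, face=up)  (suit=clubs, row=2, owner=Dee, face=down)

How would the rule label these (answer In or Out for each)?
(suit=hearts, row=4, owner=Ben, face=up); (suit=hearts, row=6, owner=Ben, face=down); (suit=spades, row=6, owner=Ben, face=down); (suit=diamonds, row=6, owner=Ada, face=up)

Looking at the examples, the only property every 'In' case has and every 'Out' case lacks is: suit is diamonds.
(suit=hearts, row=4, owner=Ben, face=up): suit is hearts — lacks this property, so Out. (suit=hearts, row=6, owner=Ben, face=down): suit is hearts — lacks this property, so Out. (suit=spades, row=6, owner=Ben, face=down): suit is spades — lacks this property, so Out. (suit=diamonds, row=6, owner=Ada, face=up): suit is diamonds — qualifies, so In.

Out, Out, Out, In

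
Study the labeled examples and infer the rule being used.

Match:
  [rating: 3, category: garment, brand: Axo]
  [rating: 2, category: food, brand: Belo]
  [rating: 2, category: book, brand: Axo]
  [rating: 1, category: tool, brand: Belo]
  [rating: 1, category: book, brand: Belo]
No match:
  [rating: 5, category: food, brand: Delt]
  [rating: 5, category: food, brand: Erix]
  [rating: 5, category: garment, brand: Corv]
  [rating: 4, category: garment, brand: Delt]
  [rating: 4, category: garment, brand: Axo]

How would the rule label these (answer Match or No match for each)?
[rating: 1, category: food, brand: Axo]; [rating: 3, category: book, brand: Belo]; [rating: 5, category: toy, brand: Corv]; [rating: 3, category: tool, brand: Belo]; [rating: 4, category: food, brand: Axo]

Match, Match, No match, Match, No match

Rule: rating ≤ 3. This holds for each 'Match' example and fails for each 'No match' one.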